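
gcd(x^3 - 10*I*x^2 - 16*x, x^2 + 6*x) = x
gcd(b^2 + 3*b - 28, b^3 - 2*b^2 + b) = 1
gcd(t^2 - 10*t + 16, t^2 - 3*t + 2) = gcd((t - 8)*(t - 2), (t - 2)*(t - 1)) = t - 2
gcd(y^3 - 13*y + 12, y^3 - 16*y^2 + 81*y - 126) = y - 3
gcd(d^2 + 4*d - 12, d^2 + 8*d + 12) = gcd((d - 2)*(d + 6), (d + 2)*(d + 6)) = d + 6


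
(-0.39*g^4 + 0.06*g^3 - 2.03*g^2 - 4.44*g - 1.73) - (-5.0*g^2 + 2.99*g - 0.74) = -0.39*g^4 + 0.06*g^3 + 2.97*g^2 - 7.43*g - 0.99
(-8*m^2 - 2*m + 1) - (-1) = -8*m^2 - 2*m + 2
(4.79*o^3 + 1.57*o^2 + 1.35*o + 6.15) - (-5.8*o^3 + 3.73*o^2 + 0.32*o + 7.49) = 10.59*o^3 - 2.16*o^2 + 1.03*o - 1.34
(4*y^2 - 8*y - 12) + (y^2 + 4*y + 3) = 5*y^2 - 4*y - 9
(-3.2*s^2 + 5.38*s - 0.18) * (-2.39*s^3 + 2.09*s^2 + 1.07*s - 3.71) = 7.648*s^5 - 19.5462*s^4 + 8.2504*s^3 + 17.2524*s^2 - 20.1524*s + 0.6678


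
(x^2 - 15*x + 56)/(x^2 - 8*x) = (x - 7)/x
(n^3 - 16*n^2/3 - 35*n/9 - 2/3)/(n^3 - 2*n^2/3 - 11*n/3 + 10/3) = (9*n^3 - 48*n^2 - 35*n - 6)/(3*(3*n^3 - 2*n^2 - 11*n + 10))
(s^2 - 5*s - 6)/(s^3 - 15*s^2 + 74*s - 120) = (s + 1)/(s^2 - 9*s + 20)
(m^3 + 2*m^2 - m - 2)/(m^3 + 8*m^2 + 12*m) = (m^2 - 1)/(m*(m + 6))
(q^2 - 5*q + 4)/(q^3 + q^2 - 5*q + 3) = (q - 4)/(q^2 + 2*q - 3)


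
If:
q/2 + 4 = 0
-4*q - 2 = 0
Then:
No Solution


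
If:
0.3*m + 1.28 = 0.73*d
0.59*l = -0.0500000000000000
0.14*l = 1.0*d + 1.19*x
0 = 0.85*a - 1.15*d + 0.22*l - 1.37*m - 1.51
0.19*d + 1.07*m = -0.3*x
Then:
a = 4.40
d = 1.80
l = -0.08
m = 0.11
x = -1.52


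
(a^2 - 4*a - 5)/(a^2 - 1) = (a - 5)/(a - 1)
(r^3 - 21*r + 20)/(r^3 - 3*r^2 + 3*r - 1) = (r^2 + r - 20)/(r^2 - 2*r + 1)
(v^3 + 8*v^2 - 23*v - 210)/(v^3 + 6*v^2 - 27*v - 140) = (v + 6)/(v + 4)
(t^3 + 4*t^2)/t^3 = (t + 4)/t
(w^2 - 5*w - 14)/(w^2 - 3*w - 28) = (w + 2)/(w + 4)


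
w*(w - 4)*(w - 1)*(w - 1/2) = w^4 - 11*w^3/2 + 13*w^2/2 - 2*w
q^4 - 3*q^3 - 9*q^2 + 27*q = q*(q - 3)^2*(q + 3)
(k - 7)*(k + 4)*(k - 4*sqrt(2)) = k^3 - 4*sqrt(2)*k^2 - 3*k^2 - 28*k + 12*sqrt(2)*k + 112*sqrt(2)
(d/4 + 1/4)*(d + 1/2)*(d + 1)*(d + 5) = d^4/4 + 15*d^3/8 + 29*d^2/8 + 21*d/8 + 5/8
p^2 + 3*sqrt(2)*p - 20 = (p - 2*sqrt(2))*(p + 5*sqrt(2))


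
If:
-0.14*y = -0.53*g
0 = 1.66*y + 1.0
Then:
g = -0.16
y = -0.60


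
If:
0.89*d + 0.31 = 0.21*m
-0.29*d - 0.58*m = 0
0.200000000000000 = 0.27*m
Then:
No Solution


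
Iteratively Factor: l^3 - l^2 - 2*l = (l)*(l^2 - l - 2) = l*(l + 1)*(l - 2)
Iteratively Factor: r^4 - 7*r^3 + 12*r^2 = (r)*(r^3 - 7*r^2 + 12*r) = r*(r - 4)*(r^2 - 3*r) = r*(r - 4)*(r - 3)*(r)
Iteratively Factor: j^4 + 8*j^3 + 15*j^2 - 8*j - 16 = (j + 4)*(j^3 + 4*j^2 - j - 4) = (j - 1)*(j + 4)*(j^2 + 5*j + 4) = (j - 1)*(j + 4)^2*(j + 1)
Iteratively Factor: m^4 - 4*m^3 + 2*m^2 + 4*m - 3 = (m - 1)*(m^3 - 3*m^2 - m + 3) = (m - 3)*(m - 1)*(m^2 - 1) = (m - 3)*(m - 1)*(m + 1)*(m - 1)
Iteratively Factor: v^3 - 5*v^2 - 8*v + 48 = (v - 4)*(v^2 - v - 12) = (v - 4)*(v + 3)*(v - 4)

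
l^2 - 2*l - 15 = (l - 5)*(l + 3)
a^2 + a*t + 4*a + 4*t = (a + 4)*(a + t)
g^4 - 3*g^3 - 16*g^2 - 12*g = g*(g - 6)*(g + 1)*(g + 2)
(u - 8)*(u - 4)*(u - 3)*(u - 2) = u^4 - 17*u^3 + 98*u^2 - 232*u + 192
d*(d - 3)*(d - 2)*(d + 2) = d^4 - 3*d^3 - 4*d^2 + 12*d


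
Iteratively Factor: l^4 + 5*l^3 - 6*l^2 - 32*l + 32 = (l - 1)*(l^3 + 6*l^2 - 32) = (l - 2)*(l - 1)*(l^2 + 8*l + 16) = (l - 2)*(l - 1)*(l + 4)*(l + 4)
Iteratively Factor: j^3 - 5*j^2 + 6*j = (j - 3)*(j^2 - 2*j) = (j - 3)*(j - 2)*(j)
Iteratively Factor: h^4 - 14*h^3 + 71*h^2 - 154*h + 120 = (h - 4)*(h^3 - 10*h^2 + 31*h - 30) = (h - 4)*(h - 3)*(h^2 - 7*h + 10) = (h - 5)*(h - 4)*(h - 3)*(h - 2)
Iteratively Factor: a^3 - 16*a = (a + 4)*(a^2 - 4*a) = a*(a + 4)*(a - 4)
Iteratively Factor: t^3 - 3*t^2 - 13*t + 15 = (t + 3)*(t^2 - 6*t + 5) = (t - 1)*(t + 3)*(t - 5)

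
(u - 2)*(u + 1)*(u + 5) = u^3 + 4*u^2 - 7*u - 10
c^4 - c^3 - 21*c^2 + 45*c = c*(c - 3)^2*(c + 5)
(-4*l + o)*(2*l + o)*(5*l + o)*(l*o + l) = -40*l^4*o - 40*l^4 - 18*l^3*o^2 - 18*l^3*o + 3*l^2*o^3 + 3*l^2*o^2 + l*o^4 + l*o^3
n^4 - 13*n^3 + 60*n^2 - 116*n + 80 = (n - 5)*(n - 4)*(n - 2)^2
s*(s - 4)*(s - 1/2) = s^3 - 9*s^2/2 + 2*s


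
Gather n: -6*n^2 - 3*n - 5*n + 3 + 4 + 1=-6*n^2 - 8*n + 8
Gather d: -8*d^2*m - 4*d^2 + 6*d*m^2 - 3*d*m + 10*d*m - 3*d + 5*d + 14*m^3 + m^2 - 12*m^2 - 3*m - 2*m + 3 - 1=d^2*(-8*m - 4) + d*(6*m^2 + 7*m + 2) + 14*m^3 - 11*m^2 - 5*m + 2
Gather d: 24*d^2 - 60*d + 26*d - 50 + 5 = 24*d^2 - 34*d - 45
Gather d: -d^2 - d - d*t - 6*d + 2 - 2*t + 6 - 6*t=-d^2 + d*(-t - 7) - 8*t + 8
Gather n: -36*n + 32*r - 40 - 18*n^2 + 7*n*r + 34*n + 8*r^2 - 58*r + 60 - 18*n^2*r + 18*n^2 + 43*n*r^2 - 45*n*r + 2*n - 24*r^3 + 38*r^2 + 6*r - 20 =-18*n^2*r + n*(43*r^2 - 38*r) - 24*r^3 + 46*r^2 - 20*r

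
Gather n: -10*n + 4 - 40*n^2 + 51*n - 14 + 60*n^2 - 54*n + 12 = 20*n^2 - 13*n + 2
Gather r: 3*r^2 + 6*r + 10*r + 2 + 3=3*r^2 + 16*r + 5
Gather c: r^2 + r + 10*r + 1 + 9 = r^2 + 11*r + 10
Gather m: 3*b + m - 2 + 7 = 3*b + m + 5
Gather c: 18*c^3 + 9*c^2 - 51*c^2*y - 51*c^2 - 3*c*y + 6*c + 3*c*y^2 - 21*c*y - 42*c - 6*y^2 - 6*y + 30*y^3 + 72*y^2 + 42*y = 18*c^3 + c^2*(-51*y - 42) + c*(3*y^2 - 24*y - 36) + 30*y^3 + 66*y^2 + 36*y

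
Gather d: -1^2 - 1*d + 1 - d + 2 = 2 - 2*d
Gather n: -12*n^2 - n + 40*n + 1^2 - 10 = -12*n^2 + 39*n - 9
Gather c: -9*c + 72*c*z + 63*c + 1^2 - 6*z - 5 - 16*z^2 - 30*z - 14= c*(72*z + 54) - 16*z^2 - 36*z - 18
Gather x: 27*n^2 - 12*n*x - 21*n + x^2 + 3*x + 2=27*n^2 - 21*n + x^2 + x*(3 - 12*n) + 2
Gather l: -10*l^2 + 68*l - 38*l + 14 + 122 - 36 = -10*l^2 + 30*l + 100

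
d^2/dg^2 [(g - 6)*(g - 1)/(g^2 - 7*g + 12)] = 12*(-3*g^2 + 21*g - 37)/(g^6 - 21*g^5 + 183*g^4 - 847*g^3 + 2196*g^2 - 3024*g + 1728)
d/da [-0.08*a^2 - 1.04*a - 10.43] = -0.16*a - 1.04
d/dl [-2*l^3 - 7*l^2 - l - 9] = -6*l^2 - 14*l - 1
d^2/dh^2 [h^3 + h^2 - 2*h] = 6*h + 2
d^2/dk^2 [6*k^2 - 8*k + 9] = 12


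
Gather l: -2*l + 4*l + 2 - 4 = 2*l - 2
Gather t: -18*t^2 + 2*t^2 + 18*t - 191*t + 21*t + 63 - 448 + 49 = -16*t^2 - 152*t - 336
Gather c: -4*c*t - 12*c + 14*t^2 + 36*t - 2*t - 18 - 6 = c*(-4*t - 12) + 14*t^2 + 34*t - 24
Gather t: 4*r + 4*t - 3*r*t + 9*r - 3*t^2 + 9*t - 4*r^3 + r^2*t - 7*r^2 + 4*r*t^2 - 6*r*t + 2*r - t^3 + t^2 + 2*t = -4*r^3 - 7*r^2 + 15*r - t^3 + t^2*(4*r - 2) + t*(r^2 - 9*r + 15)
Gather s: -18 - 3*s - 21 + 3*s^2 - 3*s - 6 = 3*s^2 - 6*s - 45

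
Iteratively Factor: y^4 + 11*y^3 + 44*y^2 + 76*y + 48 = (y + 2)*(y^3 + 9*y^2 + 26*y + 24) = (y + 2)*(y + 4)*(y^2 + 5*y + 6) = (y + 2)^2*(y + 4)*(y + 3)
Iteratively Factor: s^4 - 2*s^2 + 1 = (s + 1)*(s^3 - s^2 - s + 1) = (s - 1)*(s + 1)*(s^2 - 1) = (s - 1)*(s + 1)^2*(s - 1)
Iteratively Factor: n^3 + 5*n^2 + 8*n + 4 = (n + 2)*(n^2 + 3*n + 2) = (n + 1)*(n + 2)*(n + 2)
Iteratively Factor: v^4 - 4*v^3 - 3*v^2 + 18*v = (v)*(v^3 - 4*v^2 - 3*v + 18) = v*(v + 2)*(v^2 - 6*v + 9) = v*(v - 3)*(v + 2)*(v - 3)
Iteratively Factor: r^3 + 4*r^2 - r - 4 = (r - 1)*(r^2 + 5*r + 4) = (r - 1)*(r + 1)*(r + 4)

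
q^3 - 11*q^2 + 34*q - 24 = (q - 6)*(q - 4)*(q - 1)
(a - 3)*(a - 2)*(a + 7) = a^3 + 2*a^2 - 29*a + 42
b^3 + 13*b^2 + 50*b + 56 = (b + 2)*(b + 4)*(b + 7)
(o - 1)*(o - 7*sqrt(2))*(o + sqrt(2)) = o^3 - 6*sqrt(2)*o^2 - o^2 - 14*o + 6*sqrt(2)*o + 14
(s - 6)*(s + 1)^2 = s^3 - 4*s^2 - 11*s - 6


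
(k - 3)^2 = k^2 - 6*k + 9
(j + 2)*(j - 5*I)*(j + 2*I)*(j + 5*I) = j^4 + 2*j^3 + 2*I*j^3 + 25*j^2 + 4*I*j^2 + 50*j + 50*I*j + 100*I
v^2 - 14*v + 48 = (v - 8)*(v - 6)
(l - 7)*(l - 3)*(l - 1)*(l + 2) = l^4 - 9*l^3 + 9*l^2 + 41*l - 42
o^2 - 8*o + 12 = (o - 6)*(o - 2)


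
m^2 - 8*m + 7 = (m - 7)*(m - 1)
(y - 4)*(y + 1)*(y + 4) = y^3 + y^2 - 16*y - 16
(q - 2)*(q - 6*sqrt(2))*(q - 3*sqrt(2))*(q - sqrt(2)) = q^4 - 10*sqrt(2)*q^3 - 2*q^3 + 20*sqrt(2)*q^2 + 54*q^2 - 108*q - 36*sqrt(2)*q + 72*sqrt(2)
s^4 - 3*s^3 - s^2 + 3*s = s*(s - 3)*(s - 1)*(s + 1)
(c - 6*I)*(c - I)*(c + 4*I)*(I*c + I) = I*c^4 + 3*c^3 + I*c^3 + 3*c^2 + 22*I*c^2 + 24*c + 22*I*c + 24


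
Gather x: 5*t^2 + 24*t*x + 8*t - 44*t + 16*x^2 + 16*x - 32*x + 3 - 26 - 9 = 5*t^2 - 36*t + 16*x^2 + x*(24*t - 16) - 32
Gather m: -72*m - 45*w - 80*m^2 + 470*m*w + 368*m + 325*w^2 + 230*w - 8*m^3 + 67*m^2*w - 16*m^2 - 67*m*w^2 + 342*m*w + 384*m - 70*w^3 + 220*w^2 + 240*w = -8*m^3 + m^2*(67*w - 96) + m*(-67*w^2 + 812*w + 680) - 70*w^3 + 545*w^2 + 425*w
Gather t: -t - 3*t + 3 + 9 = 12 - 4*t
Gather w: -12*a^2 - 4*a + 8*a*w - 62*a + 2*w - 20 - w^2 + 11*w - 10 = -12*a^2 - 66*a - w^2 + w*(8*a + 13) - 30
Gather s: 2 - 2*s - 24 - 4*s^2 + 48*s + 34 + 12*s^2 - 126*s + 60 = 8*s^2 - 80*s + 72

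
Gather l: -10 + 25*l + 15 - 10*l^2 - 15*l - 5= -10*l^2 + 10*l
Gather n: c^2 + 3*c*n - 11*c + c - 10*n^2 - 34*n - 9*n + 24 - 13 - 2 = c^2 - 10*c - 10*n^2 + n*(3*c - 43) + 9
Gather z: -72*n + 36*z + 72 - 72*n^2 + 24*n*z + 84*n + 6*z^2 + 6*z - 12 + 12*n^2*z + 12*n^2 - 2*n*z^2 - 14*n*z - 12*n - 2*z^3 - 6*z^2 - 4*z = -60*n^2 - 2*n*z^2 - 2*z^3 + z*(12*n^2 + 10*n + 38) + 60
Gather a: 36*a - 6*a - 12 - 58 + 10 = 30*a - 60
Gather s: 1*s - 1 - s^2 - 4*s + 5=-s^2 - 3*s + 4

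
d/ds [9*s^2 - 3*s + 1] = 18*s - 3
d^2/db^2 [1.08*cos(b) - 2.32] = -1.08*cos(b)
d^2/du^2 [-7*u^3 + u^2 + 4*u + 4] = 2 - 42*u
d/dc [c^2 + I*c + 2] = 2*c + I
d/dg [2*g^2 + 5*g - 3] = 4*g + 5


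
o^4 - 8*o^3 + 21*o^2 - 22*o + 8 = (o - 4)*(o - 2)*(o - 1)^2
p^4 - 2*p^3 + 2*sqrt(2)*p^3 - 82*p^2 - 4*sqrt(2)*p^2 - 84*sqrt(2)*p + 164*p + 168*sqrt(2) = (p - 2)*(p - 6*sqrt(2))*(p + sqrt(2))*(p + 7*sqrt(2))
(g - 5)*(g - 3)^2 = g^3 - 11*g^2 + 39*g - 45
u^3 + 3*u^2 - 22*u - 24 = (u - 4)*(u + 1)*(u + 6)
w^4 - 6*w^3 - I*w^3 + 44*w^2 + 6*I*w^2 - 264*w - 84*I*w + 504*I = (w - 6)*(w - 6*I)*(w - 2*I)*(w + 7*I)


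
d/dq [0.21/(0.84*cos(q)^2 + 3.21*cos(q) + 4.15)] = (0.3528*cos(q) + 0.6741)*sin(q)/(0.84*cos(q)^2 + 3.21*cos(q) + 4.15)^2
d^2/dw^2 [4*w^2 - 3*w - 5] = 8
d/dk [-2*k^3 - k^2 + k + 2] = -6*k^2 - 2*k + 1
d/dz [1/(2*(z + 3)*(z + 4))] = (-z - 7/2)/(z^4 + 14*z^3 + 73*z^2 + 168*z + 144)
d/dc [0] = 0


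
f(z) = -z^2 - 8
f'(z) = -2*z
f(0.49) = -8.24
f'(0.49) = -0.98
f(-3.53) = -20.46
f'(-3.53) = 7.06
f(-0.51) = -8.26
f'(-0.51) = 1.02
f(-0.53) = -8.28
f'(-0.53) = 1.06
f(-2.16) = -12.67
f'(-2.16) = 4.32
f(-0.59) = -8.35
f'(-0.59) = 1.18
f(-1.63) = -10.66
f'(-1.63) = 3.26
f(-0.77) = -8.59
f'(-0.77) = 1.54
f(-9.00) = -89.00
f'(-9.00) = 18.00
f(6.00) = -44.00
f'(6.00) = -12.00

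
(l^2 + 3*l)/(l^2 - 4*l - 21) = l/(l - 7)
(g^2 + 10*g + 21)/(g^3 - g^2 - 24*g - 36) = (g + 7)/(g^2 - 4*g - 12)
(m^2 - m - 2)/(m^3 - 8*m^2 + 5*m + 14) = 1/(m - 7)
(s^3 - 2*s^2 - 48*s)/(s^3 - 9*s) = (s^2 - 2*s - 48)/(s^2 - 9)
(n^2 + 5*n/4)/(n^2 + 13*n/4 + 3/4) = n*(4*n + 5)/(4*n^2 + 13*n + 3)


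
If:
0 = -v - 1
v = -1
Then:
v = -1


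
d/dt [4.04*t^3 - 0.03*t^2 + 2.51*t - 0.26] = 12.12*t^2 - 0.06*t + 2.51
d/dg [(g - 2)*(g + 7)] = 2*g + 5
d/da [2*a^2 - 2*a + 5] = 4*a - 2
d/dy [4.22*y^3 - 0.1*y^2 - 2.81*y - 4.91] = 12.66*y^2 - 0.2*y - 2.81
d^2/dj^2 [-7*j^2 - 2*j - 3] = -14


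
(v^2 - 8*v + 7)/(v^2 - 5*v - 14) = (v - 1)/(v + 2)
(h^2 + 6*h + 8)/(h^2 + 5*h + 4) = (h + 2)/(h + 1)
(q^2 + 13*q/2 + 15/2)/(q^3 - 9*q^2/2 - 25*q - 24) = (q + 5)/(q^2 - 6*q - 16)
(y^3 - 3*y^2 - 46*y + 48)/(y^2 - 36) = (y^2 - 9*y + 8)/(y - 6)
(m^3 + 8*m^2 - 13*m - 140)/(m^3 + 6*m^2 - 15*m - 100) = (m + 7)/(m + 5)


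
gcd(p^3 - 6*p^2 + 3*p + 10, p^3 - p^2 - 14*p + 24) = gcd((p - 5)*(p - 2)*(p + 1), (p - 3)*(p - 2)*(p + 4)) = p - 2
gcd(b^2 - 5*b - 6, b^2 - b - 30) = b - 6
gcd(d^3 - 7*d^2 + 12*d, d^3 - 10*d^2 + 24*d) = d^2 - 4*d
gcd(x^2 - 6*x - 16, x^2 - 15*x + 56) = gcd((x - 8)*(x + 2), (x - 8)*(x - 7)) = x - 8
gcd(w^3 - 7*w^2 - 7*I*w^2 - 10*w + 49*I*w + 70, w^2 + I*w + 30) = w - 5*I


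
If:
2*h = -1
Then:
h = -1/2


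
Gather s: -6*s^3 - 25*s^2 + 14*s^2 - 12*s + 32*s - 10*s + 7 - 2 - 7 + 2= -6*s^3 - 11*s^2 + 10*s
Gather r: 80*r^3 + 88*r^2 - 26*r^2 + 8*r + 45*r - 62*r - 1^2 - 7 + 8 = 80*r^3 + 62*r^2 - 9*r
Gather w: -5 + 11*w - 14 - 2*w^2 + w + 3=-2*w^2 + 12*w - 16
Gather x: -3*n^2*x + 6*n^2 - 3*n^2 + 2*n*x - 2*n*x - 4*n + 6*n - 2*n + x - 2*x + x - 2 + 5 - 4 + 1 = -3*n^2*x + 3*n^2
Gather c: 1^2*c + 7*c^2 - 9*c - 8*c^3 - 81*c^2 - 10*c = -8*c^3 - 74*c^2 - 18*c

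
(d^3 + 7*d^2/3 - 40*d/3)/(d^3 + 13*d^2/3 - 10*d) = (3*d^2 + 7*d - 40)/(3*d^2 + 13*d - 30)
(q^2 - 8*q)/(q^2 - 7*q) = (q - 8)/(q - 7)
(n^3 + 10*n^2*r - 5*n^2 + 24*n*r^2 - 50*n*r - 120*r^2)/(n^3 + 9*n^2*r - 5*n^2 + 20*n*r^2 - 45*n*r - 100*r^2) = (n + 6*r)/(n + 5*r)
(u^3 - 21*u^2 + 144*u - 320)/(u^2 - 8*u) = u - 13 + 40/u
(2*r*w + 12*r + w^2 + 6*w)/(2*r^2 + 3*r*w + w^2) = (w + 6)/(r + w)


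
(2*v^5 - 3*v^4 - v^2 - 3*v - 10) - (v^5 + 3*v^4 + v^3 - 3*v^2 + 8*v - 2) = v^5 - 6*v^4 - v^3 + 2*v^2 - 11*v - 8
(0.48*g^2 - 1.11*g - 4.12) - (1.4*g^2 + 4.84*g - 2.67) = -0.92*g^2 - 5.95*g - 1.45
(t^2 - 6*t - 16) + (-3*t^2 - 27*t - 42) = -2*t^2 - 33*t - 58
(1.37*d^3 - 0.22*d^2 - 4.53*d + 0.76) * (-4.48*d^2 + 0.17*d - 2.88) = -6.1376*d^5 + 1.2185*d^4 + 16.3114*d^3 - 3.5413*d^2 + 13.1756*d - 2.1888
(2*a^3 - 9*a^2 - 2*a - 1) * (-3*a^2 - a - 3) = -6*a^5 + 25*a^4 + 9*a^3 + 32*a^2 + 7*a + 3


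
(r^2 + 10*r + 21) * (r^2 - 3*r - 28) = r^4 + 7*r^3 - 37*r^2 - 343*r - 588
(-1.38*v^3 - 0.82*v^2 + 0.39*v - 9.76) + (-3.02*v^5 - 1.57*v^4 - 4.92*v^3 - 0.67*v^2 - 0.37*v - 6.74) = -3.02*v^5 - 1.57*v^4 - 6.3*v^3 - 1.49*v^2 + 0.02*v - 16.5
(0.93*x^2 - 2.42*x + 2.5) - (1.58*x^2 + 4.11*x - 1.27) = -0.65*x^2 - 6.53*x + 3.77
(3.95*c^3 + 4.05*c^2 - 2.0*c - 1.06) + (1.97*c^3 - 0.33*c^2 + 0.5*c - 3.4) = 5.92*c^3 + 3.72*c^2 - 1.5*c - 4.46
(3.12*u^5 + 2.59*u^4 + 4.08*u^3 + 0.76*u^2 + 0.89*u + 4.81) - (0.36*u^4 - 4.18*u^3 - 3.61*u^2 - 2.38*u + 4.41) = 3.12*u^5 + 2.23*u^4 + 8.26*u^3 + 4.37*u^2 + 3.27*u + 0.399999999999999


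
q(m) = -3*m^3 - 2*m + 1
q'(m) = -9*m^2 - 2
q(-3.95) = 193.79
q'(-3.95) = -142.42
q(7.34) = -1200.02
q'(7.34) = -486.88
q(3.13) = -97.25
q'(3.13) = -90.17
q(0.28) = 0.37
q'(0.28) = -2.71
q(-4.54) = 290.81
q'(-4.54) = -187.50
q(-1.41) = 12.23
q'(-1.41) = -19.89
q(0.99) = -3.89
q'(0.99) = -10.82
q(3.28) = -111.42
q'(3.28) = -98.83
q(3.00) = -86.00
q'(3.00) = -83.00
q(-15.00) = 10156.00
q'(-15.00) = -2027.00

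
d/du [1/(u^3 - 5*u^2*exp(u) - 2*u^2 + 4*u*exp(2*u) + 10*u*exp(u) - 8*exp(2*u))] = (5*u^2*exp(u) - 3*u^2 - 8*u*exp(2*u) + 4*u + 12*exp(2*u) - 10*exp(u))/(u^3 - 5*u^2*exp(u) - 2*u^2 + 4*u*exp(2*u) + 10*u*exp(u) - 8*exp(2*u))^2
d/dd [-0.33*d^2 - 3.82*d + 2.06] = -0.66*d - 3.82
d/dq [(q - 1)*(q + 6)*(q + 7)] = 3*q^2 + 24*q + 29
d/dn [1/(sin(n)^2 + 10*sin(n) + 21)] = -2*(sin(n) + 5)*cos(n)/(sin(n)^2 + 10*sin(n) + 21)^2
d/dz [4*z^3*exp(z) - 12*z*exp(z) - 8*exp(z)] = 4*(z^3 + 3*z^2 - 3*z - 5)*exp(z)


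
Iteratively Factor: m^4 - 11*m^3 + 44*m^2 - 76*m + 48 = (m - 2)*(m^3 - 9*m^2 + 26*m - 24) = (m - 3)*(m - 2)*(m^2 - 6*m + 8) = (m - 3)*(m - 2)^2*(m - 4)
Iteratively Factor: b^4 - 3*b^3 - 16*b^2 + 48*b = (b - 3)*(b^3 - 16*b) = (b - 4)*(b - 3)*(b^2 + 4*b) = b*(b - 4)*(b - 3)*(b + 4)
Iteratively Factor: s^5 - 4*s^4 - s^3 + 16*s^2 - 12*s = (s - 2)*(s^4 - 2*s^3 - 5*s^2 + 6*s) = s*(s - 2)*(s^3 - 2*s^2 - 5*s + 6) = s*(s - 2)*(s + 2)*(s^2 - 4*s + 3) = s*(s - 3)*(s - 2)*(s + 2)*(s - 1)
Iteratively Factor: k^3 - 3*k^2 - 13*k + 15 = (k + 3)*(k^2 - 6*k + 5) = (k - 1)*(k + 3)*(k - 5)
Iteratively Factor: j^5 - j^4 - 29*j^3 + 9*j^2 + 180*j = (j - 3)*(j^4 + 2*j^3 - 23*j^2 - 60*j) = (j - 5)*(j - 3)*(j^3 + 7*j^2 + 12*j) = (j - 5)*(j - 3)*(j + 3)*(j^2 + 4*j) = j*(j - 5)*(j - 3)*(j + 3)*(j + 4)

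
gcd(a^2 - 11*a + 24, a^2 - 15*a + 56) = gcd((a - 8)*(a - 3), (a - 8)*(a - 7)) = a - 8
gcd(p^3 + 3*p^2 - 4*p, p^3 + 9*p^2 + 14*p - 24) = p^2 + 3*p - 4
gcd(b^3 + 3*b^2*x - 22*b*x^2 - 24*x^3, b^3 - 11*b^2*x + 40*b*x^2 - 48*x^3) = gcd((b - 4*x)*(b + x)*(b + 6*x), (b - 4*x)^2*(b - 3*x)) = -b + 4*x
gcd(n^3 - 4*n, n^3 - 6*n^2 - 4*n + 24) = n^2 - 4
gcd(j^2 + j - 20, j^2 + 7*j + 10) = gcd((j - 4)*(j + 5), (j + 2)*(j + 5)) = j + 5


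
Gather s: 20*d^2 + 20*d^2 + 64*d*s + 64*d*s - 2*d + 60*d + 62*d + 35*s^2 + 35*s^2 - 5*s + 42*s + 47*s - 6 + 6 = 40*d^2 + 120*d + 70*s^2 + s*(128*d + 84)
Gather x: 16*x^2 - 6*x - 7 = 16*x^2 - 6*x - 7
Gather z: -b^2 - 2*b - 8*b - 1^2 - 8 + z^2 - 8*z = -b^2 - 10*b + z^2 - 8*z - 9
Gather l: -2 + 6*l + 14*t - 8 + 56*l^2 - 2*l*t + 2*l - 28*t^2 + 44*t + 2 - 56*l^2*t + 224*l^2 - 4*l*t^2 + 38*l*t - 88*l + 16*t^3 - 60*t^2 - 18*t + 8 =l^2*(280 - 56*t) + l*(-4*t^2 + 36*t - 80) + 16*t^3 - 88*t^2 + 40*t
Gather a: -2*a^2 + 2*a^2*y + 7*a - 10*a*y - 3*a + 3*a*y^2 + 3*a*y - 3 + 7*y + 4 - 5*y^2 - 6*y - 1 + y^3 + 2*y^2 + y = a^2*(2*y - 2) + a*(3*y^2 - 7*y + 4) + y^3 - 3*y^2 + 2*y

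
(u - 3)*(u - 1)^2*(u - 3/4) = u^4 - 23*u^3/4 + 43*u^2/4 - 33*u/4 + 9/4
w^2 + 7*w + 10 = (w + 2)*(w + 5)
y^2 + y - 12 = (y - 3)*(y + 4)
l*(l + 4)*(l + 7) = l^3 + 11*l^2 + 28*l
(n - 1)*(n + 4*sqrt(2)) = n^2 - n + 4*sqrt(2)*n - 4*sqrt(2)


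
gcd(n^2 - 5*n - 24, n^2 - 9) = n + 3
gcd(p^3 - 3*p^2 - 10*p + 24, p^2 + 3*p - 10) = p - 2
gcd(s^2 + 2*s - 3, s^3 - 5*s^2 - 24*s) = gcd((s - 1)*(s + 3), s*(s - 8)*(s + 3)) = s + 3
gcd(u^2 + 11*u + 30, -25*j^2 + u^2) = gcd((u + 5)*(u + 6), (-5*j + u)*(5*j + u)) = 1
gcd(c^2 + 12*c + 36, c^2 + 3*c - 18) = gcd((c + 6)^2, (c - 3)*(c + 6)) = c + 6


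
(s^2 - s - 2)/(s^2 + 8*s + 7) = (s - 2)/(s + 7)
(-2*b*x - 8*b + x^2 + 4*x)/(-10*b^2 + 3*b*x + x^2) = (x + 4)/(5*b + x)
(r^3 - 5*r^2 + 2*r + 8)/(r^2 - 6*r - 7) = (r^2 - 6*r + 8)/(r - 7)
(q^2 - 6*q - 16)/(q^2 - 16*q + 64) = (q + 2)/(q - 8)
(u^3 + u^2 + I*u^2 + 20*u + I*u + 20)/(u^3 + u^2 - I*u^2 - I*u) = (u^2 + I*u + 20)/(u*(u - I))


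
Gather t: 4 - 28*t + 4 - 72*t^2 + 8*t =-72*t^2 - 20*t + 8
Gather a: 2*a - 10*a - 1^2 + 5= 4 - 8*a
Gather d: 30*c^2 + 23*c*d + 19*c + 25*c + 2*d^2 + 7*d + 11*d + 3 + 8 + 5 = 30*c^2 + 44*c + 2*d^2 + d*(23*c + 18) + 16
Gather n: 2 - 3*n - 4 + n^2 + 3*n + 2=n^2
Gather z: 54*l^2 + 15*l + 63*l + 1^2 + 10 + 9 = 54*l^2 + 78*l + 20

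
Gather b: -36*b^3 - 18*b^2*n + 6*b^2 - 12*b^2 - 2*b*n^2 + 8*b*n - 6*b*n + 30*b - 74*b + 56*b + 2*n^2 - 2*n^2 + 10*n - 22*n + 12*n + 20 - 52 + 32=-36*b^3 + b^2*(-18*n - 6) + b*(-2*n^2 + 2*n + 12)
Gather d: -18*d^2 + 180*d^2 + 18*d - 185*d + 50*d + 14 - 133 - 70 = 162*d^2 - 117*d - 189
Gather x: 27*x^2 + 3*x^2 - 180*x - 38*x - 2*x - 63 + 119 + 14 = 30*x^2 - 220*x + 70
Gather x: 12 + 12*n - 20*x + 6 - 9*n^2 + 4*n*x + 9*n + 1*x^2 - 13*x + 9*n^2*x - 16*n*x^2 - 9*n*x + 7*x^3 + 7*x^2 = -9*n^2 + 21*n + 7*x^3 + x^2*(8 - 16*n) + x*(9*n^2 - 5*n - 33) + 18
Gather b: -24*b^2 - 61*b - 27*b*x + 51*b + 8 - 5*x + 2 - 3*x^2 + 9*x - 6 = -24*b^2 + b*(-27*x - 10) - 3*x^2 + 4*x + 4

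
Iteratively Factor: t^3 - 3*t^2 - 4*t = (t - 4)*(t^2 + t) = (t - 4)*(t + 1)*(t)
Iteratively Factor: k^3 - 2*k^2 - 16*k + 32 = (k - 4)*(k^2 + 2*k - 8) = (k - 4)*(k + 4)*(k - 2)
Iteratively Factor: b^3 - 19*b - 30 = (b - 5)*(b^2 + 5*b + 6) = (b - 5)*(b + 2)*(b + 3)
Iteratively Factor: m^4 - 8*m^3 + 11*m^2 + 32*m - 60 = (m - 5)*(m^3 - 3*m^2 - 4*m + 12) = (m - 5)*(m - 2)*(m^2 - m - 6) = (m - 5)*(m - 3)*(m - 2)*(m + 2)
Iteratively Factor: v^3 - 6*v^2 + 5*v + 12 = (v - 4)*(v^2 - 2*v - 3) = (v - 4)*(v - 3)*(v + 1)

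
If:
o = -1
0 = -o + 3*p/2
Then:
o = -1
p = -2/3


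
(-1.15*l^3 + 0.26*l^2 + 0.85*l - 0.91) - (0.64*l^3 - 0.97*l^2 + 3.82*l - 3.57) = -1.79*l^3 + 1.23*l^2 - 2.97*l + 2.66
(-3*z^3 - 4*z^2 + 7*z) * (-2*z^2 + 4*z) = 6*z^5 - 4*z^4 - 30*z^3 + 28*z^2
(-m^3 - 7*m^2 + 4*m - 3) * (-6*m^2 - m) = 6*m^5 + 43*m^4 - 17*m^3 + 14*m^2 + 3*m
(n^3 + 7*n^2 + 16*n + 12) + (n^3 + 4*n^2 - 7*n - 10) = 2*n^3 + 11*n^2 + 9*n + 2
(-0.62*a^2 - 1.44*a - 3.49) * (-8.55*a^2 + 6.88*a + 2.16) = 5.301*a^4 + 8.0464*a^3 + 18.5931*a^2 - 27.1216*a - 7.5384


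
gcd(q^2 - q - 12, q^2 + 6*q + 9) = q + 3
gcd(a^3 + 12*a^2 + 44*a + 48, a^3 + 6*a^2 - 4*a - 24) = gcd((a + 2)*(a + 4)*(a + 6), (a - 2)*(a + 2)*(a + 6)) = a^2 + 8*a + 12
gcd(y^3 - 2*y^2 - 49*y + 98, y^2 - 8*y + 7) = y - 7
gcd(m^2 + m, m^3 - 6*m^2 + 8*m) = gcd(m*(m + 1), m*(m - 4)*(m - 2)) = m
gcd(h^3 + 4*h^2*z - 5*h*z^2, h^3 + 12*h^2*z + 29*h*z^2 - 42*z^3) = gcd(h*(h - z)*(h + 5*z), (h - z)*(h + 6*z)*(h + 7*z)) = -h + z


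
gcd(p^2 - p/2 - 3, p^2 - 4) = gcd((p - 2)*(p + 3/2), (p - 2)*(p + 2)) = p - 2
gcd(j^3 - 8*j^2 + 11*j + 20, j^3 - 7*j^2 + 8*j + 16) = j^2 - 3*j - 4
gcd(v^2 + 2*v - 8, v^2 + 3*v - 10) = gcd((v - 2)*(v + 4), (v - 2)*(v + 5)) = v - 2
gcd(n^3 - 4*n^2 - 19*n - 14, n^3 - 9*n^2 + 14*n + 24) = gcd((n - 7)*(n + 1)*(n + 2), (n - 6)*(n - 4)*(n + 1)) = n + 1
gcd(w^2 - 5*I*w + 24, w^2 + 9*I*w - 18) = w + 3*I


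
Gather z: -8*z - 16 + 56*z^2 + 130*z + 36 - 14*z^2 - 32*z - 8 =42*z^2 + 90*z + 12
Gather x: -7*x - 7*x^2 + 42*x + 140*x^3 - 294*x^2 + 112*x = 140*x^3 - 301*x^2 + 147*x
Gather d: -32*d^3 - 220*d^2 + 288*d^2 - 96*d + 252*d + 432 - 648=-32*d^3 + 68*d^2 + 156*d - 216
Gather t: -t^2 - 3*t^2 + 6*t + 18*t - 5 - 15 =-4*t^2 + 24*t - 20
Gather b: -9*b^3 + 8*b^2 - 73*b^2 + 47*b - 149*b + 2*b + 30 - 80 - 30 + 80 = -9*b^3 - 65*b^2 - 100*b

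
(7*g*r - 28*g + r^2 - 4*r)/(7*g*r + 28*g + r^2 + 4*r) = (r - 4)/(r + 4)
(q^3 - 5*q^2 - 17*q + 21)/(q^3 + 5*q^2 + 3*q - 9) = (q - 7)/(q + 3)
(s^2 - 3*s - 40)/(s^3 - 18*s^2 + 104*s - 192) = (s + 5)/(s^2 - 10*s + 24)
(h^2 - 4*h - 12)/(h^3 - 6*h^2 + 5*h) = (h^2 - 4*h - 12)/(h*(h^2 - 6*h + 5))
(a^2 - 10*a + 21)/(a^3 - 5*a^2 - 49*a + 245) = (a - 3)/(a^2 + 2*a - 35)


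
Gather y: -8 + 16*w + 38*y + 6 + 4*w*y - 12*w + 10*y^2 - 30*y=4*w + 10*y^2 + y*(4*w + 8) - 2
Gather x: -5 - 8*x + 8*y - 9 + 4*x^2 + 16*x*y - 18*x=4*x^2 + x*(16*y - 26) + 8*y - 14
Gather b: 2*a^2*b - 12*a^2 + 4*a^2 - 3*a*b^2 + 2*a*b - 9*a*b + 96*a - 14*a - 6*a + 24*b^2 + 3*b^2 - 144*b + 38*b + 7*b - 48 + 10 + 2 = -8*a^2 + 76*a + b^2*(27 - 3*a) + b*(2*a^2 - 7*a - 99) - 36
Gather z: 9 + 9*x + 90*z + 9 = 9*x + 90*z + 18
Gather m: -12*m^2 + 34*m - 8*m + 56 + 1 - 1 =-12*m^2 + 26*m + 56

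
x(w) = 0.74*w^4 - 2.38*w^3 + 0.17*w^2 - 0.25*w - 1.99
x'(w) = 2.96*w^3 - 7.14*w^2 + 0.34*w - 0.25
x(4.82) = 133.65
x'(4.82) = 166.97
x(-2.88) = 107.90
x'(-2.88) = -131.16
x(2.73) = -8.73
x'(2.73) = 7.69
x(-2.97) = 120.18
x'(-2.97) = -141.79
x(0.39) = -2.19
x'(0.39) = -1.03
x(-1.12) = 3.01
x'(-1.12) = -13.75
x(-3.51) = 216.22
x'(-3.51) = -217.41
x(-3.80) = 286.31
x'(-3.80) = -267.06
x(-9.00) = 6604.19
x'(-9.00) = -2739.49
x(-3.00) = 124.49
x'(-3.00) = -145.45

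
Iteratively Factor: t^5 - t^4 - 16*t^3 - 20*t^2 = (t)*(t^4 - t^3 - 16*t^2 - 20*t) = t*(t - 5)*(t^3 + 4*t^2 + 4*t) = t*(t - 5)*(t + 2)*(t^2 + 2*t) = t^2*(t - 5)*(t + 2)*(t + 2)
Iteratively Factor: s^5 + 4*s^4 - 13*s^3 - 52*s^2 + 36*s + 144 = (s + 4)*(s^4 - 13*s^2 + 36) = (s + 3)*(s + 4)*(s^3 - 3*s^2 - 4*s + 12) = (s - 3)*(s + 3)*(s + 4)*(s^2 - 4) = (s - 3)*(s - 2)*(s + 3)*(s + 4)*(s + 2)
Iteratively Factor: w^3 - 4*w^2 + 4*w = (w - 2)*(w^2 - 2*w) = (w - 2)^2*(w)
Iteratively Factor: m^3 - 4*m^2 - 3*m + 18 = (m - 3)*(m^2 - m - 6) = (m - 3)^2*(m + 2)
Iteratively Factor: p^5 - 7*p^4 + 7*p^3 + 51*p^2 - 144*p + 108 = (p - 3)*(p^4 - 4*p^3 - 5*p^2 + 36*p - 36) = (p - 3)^2*(p^3 - p^2 - 8*p + 12) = (p - 3)^2*(p + 3)*(p^2 - 4*p + 4) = (p - 3)^2*(p - 2)*(p + 3)*(p - 2)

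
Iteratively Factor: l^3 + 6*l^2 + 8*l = (l + 4)*(l^2 + 2*l) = l*(l + 4)*(l + 2)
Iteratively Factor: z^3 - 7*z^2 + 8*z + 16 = (z - 4)*(z^2 - 3*z - 4) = (z - 4)^2*(z + 1)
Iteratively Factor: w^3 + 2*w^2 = (w + 2)*(w^2) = w*(w + 2)*(w)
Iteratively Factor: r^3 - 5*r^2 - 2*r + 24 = (r - 4)*(r^2 - r - 6) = (r - 4)*(r - 3)*(r + 2)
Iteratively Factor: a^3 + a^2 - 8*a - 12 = (a - 3)*(a^2 + 4*a + 4) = (a - 3)*(a + 2)*(a + 2)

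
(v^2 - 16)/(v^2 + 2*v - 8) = (v - 4)/(v - 2)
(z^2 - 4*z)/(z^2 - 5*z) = (z - 4)/(z - 5)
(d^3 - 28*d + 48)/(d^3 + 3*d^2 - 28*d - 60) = (d^2 - 6*d + 8)/(d^2 - 3*d - 10)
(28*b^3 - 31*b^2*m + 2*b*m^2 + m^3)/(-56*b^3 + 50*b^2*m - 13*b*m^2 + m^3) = (-7*b^2 + 6*b*m + m^2)/(14*b^2 - 9*b*m + m^2)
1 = 1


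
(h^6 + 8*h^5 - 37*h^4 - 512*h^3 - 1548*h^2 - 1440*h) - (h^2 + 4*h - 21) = h^6 + 8*h^5 - 37*h^4 - 512*h^3 - 1549*h^2 - 1444*h + 21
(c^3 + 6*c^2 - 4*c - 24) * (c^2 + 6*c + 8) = c^5 + 12*c^4 + 40*c^3 - 176*c - 192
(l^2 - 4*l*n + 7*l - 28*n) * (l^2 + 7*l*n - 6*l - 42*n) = l^4 + 3*l^3*n + l^3 - 28*l^2*n^2 + 3*l^2*n - 42*l^2 - 28*l*n^2 - 126*l*n + 1176*n^2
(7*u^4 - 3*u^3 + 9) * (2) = 14*u^4 - 6*u^3 + 18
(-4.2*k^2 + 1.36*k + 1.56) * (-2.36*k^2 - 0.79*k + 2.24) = 9.912*k^4 + 0.1084*k^3 - 14.164*k^2 + 1.814*k + 3.4944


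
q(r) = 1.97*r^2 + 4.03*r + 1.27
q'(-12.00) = -43.25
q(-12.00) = 236.59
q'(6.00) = 27.67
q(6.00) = 96.37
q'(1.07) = 8.25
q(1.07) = 7.84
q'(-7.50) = -25.52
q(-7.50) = 81.86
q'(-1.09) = -0.26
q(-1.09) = -0.78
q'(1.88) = 11.44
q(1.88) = 15.81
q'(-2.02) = -3.93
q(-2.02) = 1.17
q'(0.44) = 5.76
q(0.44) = 3.42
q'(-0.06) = 3.79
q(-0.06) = 1.04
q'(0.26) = 5.05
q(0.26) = 2.45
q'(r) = 3.94*r + 4.03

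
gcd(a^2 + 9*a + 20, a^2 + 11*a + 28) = a + 4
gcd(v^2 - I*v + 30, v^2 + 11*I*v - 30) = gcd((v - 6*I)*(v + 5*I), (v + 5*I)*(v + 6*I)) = v + 5*I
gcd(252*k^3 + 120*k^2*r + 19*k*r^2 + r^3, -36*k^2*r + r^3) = 6*k + r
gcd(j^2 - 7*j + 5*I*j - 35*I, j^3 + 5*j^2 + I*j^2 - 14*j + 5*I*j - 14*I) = 1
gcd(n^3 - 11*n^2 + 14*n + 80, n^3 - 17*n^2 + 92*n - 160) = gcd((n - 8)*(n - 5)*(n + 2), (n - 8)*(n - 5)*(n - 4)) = n^2 - 13*n + 40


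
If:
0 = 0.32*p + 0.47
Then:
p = -1.47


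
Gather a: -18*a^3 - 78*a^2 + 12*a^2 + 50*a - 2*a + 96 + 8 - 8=-18*a^3 - 66*a^2 + 48*a + 96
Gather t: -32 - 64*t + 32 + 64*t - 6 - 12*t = -12*t - 6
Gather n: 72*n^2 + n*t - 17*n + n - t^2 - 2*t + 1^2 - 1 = 72*n^2 + n*(t - 16) - t^2 - 2*t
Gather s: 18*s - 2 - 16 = 18*s - 18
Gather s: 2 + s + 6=s + 8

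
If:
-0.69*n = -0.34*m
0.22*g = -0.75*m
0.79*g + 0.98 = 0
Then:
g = -1.24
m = 0.36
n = 0.18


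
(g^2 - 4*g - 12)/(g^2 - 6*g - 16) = (g - 6)/(g - 8)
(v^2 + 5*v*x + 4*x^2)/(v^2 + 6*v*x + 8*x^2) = (v + x)/(v + 2*x)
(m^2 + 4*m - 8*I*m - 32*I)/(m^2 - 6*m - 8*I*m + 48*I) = (m + 4)/(m - 6)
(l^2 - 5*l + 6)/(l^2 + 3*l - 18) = (l - 2)/(l + 6)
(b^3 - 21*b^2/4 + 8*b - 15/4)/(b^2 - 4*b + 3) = b - 5/4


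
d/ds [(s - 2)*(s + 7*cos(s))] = s + (2 - s)*(7*sin(s) - 1) + 7*cos(s)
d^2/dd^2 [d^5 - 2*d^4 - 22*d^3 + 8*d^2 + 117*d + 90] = 20*d^3 - 24*d^2 - 132*d + 16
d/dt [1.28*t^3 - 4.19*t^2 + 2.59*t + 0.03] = 3.84*t^2 - 8.38*t + 2.59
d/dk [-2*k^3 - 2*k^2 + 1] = 2*k*(-3*k - 2)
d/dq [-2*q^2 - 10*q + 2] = -4*q - 10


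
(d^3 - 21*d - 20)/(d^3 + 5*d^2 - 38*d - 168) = (d^2 - 4*d - 5)/(d^2 + d - 42)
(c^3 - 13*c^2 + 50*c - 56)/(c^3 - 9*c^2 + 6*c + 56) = (c - 2)/(c + 2)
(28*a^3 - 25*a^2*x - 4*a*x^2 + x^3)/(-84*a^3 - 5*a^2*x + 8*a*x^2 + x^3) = (7*a^2 - 8*a*x + x^2)/(-21*a^2 + 4*a*x + x^2)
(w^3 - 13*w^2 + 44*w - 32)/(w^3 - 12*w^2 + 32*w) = (w - 1)/w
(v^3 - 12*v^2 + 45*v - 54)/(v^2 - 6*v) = v - 6 + 9/v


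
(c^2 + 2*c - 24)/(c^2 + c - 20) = (c + 6)/(c + 5)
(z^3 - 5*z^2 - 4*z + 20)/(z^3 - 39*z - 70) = (z^2 - 7*z + 10)/(z^2 - 2*z - 35)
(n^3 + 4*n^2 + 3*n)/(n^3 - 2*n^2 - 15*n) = (n + 1)/(n - 5)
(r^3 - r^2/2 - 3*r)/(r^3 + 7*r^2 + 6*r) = (r^2 - r/2 - 3)/(r^2 + 7*r + 6)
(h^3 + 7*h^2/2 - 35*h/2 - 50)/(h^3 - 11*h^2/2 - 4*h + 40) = (h + 5)/(h - 4)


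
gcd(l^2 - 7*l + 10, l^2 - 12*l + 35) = l - 5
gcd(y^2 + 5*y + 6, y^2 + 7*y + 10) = y + 2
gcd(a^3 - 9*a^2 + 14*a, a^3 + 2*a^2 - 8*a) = a^2 - 2*a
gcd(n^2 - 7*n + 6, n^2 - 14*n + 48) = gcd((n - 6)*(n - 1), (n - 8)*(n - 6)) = n - 6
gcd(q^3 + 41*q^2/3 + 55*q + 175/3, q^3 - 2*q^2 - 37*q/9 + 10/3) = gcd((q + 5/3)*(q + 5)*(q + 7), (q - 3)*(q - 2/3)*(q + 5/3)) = q + 5/3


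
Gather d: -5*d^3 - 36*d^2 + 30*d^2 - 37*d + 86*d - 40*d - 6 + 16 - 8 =-5*d^3 - 6*d^2 + 9*d + 2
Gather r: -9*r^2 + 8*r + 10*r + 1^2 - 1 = -9*r^2 + 18*r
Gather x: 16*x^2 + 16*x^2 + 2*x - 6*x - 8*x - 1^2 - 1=32*x^2 - 12*x - 2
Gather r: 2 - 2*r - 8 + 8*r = 6*r - 6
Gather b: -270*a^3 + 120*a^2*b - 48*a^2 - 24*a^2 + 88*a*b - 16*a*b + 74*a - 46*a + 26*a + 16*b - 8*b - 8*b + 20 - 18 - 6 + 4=-270*a^3 - 72*a^2 + 54*a + b*(120*a^2 + 72*a)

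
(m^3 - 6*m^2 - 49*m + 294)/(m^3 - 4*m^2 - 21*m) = (m^2 + m - 42)/(m*(m + 3))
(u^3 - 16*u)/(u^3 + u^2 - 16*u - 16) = u/(u + 1)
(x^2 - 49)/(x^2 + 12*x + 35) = (x - 7)/(x + 5)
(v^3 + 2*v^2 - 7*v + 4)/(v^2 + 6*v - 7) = (v^2 + 3*v - 4)/(v + 7)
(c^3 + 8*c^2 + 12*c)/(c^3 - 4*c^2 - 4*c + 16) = c*(c + 6)/(c^2 - 6*c + 8)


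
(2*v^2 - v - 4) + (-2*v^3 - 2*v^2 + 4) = -2*v^3 - v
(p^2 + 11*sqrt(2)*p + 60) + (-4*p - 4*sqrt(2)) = p^2 - 4*p + 11*sqrt(2)*p - 4*sqrt(2) + 60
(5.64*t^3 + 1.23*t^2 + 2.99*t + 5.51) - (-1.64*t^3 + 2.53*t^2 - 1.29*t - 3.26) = 7.28*t^3 - 1.3*t^2 + 4.28*t + 8.77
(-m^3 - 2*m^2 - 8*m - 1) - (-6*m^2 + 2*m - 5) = -m^3 + 4*m^2 - 10*m + 4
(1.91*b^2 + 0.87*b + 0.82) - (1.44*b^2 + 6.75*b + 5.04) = 0.47*b^2 - 5.88*b - 4.22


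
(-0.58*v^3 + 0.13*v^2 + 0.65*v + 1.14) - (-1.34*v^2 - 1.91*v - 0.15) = -0.58*v^3 + 1.47*v^2 + 2.56*v + 1.29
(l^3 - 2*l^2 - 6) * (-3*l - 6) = -3*l^4 + 12*l^2 + 18*l + 36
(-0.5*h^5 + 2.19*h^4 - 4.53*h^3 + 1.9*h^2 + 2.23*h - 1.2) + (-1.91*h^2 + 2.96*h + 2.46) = -0.5*h^5 + 2.19*h^4 - 4.53*h^3 - 0.01*h^2 + 5.19*h + 1.26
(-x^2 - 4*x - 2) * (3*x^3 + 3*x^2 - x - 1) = -3*x^5 - 15*x^4 - 17*x^3 - x^2 + 6*x + 2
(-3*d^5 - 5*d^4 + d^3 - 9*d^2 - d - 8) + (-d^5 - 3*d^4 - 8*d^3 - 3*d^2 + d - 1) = -4*d^5 - 8*d^4 - 7*d^3 - 12*d^2 - 9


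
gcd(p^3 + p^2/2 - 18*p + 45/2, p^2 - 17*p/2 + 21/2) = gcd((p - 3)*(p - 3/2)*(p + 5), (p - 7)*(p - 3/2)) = p - 3/2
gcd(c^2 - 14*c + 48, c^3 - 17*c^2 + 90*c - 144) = c^2 - 14*c + 48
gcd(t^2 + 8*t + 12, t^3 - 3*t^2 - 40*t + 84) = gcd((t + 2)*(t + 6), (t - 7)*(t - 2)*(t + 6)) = t + 6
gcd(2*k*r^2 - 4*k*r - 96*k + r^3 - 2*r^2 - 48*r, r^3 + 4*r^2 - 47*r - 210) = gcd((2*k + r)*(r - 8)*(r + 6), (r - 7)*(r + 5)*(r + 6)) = r + 6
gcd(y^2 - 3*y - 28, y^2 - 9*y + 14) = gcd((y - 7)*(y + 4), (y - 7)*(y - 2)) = y - 7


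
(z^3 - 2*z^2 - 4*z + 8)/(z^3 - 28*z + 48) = (z^2 - 4)/(z^2 + 2*z - 24)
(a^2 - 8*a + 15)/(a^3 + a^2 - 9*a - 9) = (a - 5)/(a^2 + 4*a + 3)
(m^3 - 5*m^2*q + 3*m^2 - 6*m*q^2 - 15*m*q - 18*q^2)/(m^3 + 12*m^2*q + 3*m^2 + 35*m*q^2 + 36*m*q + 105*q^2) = (m^2 - 5*m*q - 6*q^2)/(m^2 + 12*m*q + 35*q^2)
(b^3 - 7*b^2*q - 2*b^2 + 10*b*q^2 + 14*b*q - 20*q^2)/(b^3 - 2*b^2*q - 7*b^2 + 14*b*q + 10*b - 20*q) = (b - 5*q)/(b - 5)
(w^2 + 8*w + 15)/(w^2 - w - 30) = (w + 3)/(w - 6)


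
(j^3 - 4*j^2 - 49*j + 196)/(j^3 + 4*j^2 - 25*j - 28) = (j - 7)/(j + 1)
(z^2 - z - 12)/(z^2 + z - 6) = (z - 4)/(z - 2)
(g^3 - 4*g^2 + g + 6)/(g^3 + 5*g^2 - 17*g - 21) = (g - 2)/(g + 7)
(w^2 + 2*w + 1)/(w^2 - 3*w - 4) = (w + 1)/(w - 4)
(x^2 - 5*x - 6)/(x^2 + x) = (x - 6)/x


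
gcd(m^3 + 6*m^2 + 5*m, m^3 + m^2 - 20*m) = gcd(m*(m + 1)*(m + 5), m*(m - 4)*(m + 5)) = m^2 + 5*m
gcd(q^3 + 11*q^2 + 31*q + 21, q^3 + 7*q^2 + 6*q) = q + 1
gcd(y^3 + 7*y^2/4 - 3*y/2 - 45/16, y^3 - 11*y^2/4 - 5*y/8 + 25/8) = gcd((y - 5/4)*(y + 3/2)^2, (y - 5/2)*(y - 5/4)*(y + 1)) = y - 5/4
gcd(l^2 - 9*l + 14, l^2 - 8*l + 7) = l - 7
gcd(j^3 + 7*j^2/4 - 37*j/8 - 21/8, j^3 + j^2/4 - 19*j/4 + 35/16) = j - 7/4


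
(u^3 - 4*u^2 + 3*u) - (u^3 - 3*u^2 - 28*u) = -u^2 + 31*u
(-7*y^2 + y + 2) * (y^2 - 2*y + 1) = -7*y^4 + 15*y^3 - 7*y^2 - 3*y + 2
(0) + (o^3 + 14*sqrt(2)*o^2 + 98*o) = o^3 + 14*sqrt(2)*o^2 + 98*o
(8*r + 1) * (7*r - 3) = 56*r^2 - 17*r - 3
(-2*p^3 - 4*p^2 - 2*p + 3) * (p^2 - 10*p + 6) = -2*p^5 + 16*p^4 + 26*p^3 - p^2 - 42*p + 18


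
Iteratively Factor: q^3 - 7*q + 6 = (q - 1)*(q^2 + q - 6) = (q - 1)*(q + 3)*(q - 2)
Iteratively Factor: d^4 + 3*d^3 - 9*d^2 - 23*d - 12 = (d - 3)*(d^3 + 6*d^2 + 9*d + 4) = (d - 3)*(d + 1)*(d^2 + 5*d + 4) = (d - 3)*(d + 1)*(d + 4)*(d + 1)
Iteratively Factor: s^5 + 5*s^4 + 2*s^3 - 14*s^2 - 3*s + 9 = (s + 3)*(s^4 + 2*s^3 - 4*s^2 - 2*s + 3) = (s - 1)*(s + 3)*(s^3 + 3*s^2 - s - 3) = (s - 1)*(s + 3)^2*(s^2 - 1) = (s - 1)*(s + 1)*(s + 3)^2*(s - 1)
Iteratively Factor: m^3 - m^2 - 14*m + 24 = (m + 4)*(m^2 - 5*m + 6) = (m - 2)*(m + 4)*(m - 3)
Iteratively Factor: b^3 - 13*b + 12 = (b + 4)*(b^2 - 4*b + 3) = (b - 1)*(b + 4)*(b - 3)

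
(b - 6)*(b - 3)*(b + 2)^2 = b^4 - 5*b^3 - 14*b^2 + 36*b + 72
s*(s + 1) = s^2 + s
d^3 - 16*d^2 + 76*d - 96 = (d - 8)*(d - 6)*(d - 2)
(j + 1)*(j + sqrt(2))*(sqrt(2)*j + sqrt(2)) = sqrt(2)*j^3 + 2*j^2 + 2*sqrt(2)*j^2 + sqrt(2)*j + 4*j + 2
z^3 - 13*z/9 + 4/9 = (z - 1)*(z - 1/3)*(z + 4/3)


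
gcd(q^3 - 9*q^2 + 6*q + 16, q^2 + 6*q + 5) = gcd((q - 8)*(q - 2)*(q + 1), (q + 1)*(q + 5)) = q + 1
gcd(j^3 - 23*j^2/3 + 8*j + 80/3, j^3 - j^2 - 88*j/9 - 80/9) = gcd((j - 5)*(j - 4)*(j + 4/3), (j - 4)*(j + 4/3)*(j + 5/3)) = j^2 - 8*j/3 - 16/3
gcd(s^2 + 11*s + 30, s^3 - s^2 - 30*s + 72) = s + 6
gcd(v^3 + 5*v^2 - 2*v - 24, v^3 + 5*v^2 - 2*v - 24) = v^3 + 5*v^2 - 2*v - 24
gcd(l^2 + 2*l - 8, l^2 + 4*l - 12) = l - 2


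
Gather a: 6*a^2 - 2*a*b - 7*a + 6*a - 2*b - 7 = 6*a^2 + a*(-2*b - 1) - 2*b - 7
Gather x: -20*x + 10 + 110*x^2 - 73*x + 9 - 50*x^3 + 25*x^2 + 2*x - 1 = -50*x^3 + 135*x^2 - 91*x + 18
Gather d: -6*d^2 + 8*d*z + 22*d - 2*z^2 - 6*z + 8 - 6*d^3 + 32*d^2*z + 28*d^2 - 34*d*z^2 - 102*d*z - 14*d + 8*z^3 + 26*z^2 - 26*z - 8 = -6*d^3 + d^2*(32*z + 22) + d*(-34*z^2 - 94*z + 8) + 8*z^3 + 24*z^2 - 32*z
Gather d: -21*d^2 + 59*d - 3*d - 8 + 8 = -21*d^2 + 56*d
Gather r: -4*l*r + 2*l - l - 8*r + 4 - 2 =l + r*(-4*l - 8) + 2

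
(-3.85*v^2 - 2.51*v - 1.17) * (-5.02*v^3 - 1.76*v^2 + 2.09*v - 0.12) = 19.327*v^5 + 19.3762*v^4 + 2.2445*v^3 - 2.7247*v^2 - 2.1441*v + 0.1404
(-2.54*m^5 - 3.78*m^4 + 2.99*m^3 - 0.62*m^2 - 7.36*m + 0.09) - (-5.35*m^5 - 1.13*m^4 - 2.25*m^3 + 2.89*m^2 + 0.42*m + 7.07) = 2.81*m^5 - 2.65*m^4 + 5.24*m^3 - 3.51*m^2 - 7.78*m - 6.98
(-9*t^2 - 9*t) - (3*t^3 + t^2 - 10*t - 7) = -3*t^3 - 10*t^2 + t + 7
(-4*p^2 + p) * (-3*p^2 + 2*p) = 12*p^4 - 11*p^3 + 2*p^2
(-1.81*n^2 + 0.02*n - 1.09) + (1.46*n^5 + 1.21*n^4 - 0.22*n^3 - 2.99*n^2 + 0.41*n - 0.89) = 1.46*n^5 + 1.21*n^4 - 0.22*n^3 - 4.8*n^2 + 0.43*n - 1.98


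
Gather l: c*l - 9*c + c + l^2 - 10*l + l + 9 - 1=-8*c + l^2 + l*(c - 9) + 8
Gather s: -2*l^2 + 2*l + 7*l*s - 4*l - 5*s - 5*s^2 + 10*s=-2*l^2 - 2*l - 5*s^2 + s*(7*l + 5)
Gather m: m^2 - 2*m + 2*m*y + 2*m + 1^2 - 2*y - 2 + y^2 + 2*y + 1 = m^2 + 2*m*y + y^2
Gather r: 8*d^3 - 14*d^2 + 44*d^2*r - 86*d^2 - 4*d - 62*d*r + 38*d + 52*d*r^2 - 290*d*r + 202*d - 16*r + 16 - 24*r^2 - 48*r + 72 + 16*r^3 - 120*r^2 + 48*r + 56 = 8*d^3 - 100*d^2 + 236*d + 16*r^3 + r^2*(52*d - 144) + r*(44*d^2 - 352*d - 16) + 144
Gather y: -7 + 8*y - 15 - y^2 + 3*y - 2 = -y^2 + 11*y - 24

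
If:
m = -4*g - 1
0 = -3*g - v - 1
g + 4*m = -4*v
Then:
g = -8/27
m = 5/27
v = -1/9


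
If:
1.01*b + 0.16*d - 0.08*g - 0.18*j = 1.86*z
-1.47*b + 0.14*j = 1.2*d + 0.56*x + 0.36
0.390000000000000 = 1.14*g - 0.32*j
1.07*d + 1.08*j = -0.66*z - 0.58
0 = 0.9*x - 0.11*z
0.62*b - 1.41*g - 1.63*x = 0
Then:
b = 2.11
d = -2.72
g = 0.83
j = 1.73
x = 0.09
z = 0.71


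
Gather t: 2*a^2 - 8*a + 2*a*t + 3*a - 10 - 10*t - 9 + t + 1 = 2*a^2 - 5*a + t*(2*a - 9) - 18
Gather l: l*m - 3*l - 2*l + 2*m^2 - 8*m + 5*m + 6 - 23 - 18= l*(m - 5) + 2*m^2 - 3*m - 35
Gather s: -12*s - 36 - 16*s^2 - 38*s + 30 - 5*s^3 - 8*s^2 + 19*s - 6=-5*s^3 - 24*s^2 - 31*s - 12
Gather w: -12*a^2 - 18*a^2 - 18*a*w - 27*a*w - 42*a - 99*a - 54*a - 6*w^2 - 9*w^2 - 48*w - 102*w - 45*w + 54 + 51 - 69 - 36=-30*a^2 - 195*a - 15*w^2 + w*(-45*a - 195)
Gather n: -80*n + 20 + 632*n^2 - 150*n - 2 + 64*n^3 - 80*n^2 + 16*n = 64*n^3 + 552*n^2 - 214*n + 18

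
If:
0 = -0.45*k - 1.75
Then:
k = -3.89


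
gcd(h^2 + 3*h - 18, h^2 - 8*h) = 1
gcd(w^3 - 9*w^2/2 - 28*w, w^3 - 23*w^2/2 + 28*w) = w^2 - 8*w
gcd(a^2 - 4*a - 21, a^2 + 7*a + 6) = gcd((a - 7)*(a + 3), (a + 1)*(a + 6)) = 1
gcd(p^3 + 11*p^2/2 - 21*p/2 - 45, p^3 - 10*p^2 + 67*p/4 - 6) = 1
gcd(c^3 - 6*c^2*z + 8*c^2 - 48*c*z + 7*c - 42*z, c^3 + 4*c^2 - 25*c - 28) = c^2 + 8*c + 7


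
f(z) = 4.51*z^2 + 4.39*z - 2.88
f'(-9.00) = -76.79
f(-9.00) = 322.92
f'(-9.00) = -76.79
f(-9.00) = 322.92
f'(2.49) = 26.85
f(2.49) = 36.01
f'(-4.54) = -36.56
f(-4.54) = 70.15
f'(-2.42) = -17.44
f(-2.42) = 12.91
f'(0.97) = 13.14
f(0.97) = 5.62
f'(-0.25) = 2.14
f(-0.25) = -3.70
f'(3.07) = 32.08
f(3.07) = 53.10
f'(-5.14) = -41.97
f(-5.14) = 93.71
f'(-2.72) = -20.14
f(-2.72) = 18.55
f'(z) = 9.02*z + 4.39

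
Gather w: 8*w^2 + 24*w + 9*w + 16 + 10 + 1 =8*w^2 + 33*w + 27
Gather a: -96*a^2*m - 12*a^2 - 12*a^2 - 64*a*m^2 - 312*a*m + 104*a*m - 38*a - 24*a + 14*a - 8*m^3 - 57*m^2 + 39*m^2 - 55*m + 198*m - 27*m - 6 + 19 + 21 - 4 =a^2*(-96*m - 24) + a*(-64*m^2 - 208*m - 48) - 8*m^3 - 18*m^2 + 116*m + 30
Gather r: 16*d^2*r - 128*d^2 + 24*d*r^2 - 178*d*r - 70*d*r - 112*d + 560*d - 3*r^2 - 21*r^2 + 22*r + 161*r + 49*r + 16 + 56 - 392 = -128*d^2 + 448*d + r^2*(24*d - 24) + r*(16*d^2 - 248*d + 232) - 320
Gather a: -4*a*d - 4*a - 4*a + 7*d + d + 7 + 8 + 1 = a*(-4*d - 8) + 8*d + 16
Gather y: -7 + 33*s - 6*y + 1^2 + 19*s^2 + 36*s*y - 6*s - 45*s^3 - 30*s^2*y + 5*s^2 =-45*s^3 + 24*s^2 + 27*s + y*(-30*s^2 + 36*s - 6) - 6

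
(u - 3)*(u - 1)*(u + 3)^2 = u^4 + 2*u^3 - 12*u^2 - 18*u + 27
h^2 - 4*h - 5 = (h - 5)*(h + 1)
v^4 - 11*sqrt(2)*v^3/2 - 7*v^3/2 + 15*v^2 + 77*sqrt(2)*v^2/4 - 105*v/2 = v*(v - 7/2)*(v - 3*sqrt(2))*(v - 5*sqrt(2)/2)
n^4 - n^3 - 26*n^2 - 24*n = n*(n - 6)*(n + 1)*(n + 4)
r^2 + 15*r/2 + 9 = (r + 3/2)*(r + 6)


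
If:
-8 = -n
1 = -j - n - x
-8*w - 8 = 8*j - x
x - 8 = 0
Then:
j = -17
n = 8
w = 17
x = 8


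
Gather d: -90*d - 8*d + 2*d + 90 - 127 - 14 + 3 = -96*d - 48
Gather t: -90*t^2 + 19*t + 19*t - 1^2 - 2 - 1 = -90*t^2 + 38*t - 4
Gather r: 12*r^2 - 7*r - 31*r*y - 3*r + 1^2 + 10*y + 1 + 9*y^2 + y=12*r^2 + r*(-31*y - 10) + 9*y^2 + 11*y + 2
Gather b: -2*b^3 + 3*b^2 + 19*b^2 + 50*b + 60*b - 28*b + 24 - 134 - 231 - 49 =-2*b^3 + 22*b^2 + 82*b - 390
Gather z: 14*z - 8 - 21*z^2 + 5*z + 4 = -21*z^2 + 19*z - 4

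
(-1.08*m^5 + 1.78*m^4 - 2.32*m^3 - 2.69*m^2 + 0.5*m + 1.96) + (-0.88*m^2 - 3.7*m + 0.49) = -1.08*m^5 + 1.78*m^4 - 2.32*m^3 - 3.57*m^2 - 3.2*m + 2.45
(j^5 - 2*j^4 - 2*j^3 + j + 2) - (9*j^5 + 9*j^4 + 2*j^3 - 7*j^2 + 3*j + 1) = -8*j^5 - 11*j^4 - 4*j^3 + 7*j^2 - 2*j + 1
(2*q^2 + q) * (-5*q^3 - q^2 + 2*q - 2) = -10*q^5 - 7*q^4 + 3*q^3 - 2*q^2 - 2*q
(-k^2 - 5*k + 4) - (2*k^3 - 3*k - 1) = -2*k^3 - k^2 - 2*k + 5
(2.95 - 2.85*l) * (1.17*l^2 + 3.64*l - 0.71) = -3.3345*l^3 - 6.9225*l^2 + 12.7615*l - 2.0945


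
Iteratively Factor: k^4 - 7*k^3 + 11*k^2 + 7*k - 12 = (k - 1)*(k^3 - 6*k^2 + 5*k + 12) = (k - 3)*(k - 1)*(k^2 - 3*k - 4) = (k - 3)*(k - 1)*(k + 1)*(k - 4)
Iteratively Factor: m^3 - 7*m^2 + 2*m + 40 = (m - 5)*(m^2 - 2*m - 8) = (m - 5)*(m - 4)*(m + 2)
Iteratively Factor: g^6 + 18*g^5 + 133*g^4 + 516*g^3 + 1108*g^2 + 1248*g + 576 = (g + 4)*(g^5 + 14*g^4 + 77*g^3 + 208*g^2 + 276*g + 144) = (g + 2)*(g + 4)*(g^4 + 12*g^3 + 53*g^2 + 102*g + 72) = (g + 2)^2*(g + 4)*(g^3 + 10*g^2 + 33*g + 36) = (g + 2)^2*(g + 4)^2*(g^2 + 6*g + 9) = (g + 2)^2*(g + 3)*(g + 4)^2*(g + 3)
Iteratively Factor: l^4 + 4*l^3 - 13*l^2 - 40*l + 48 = (l + 4)*(l^3 - 13*l + 12) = (l + 4)^2*(l^2 - 4*l + 3) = (l - 3)*(l + 4)^2*(l - 1)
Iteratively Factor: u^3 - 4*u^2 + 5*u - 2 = (u - 2)*(u^2 - 2*u + 1) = (u - 2)*(u - 1)*(u - 1)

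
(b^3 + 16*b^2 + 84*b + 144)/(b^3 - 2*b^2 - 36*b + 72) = (b^2 + 10*b + 24)/(b^2 - 8*b + 12)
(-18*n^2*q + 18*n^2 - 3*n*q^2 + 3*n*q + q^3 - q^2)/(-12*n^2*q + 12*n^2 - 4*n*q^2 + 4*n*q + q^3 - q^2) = (3*n + q)/(2*n + q)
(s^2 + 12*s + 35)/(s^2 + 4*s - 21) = (s + 5)/(s - 3)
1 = 1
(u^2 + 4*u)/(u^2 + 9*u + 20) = u/(u + 5)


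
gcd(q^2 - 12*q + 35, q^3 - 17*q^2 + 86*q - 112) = q - 7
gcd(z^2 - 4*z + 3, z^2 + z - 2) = z - 1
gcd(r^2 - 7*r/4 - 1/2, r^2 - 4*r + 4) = r - 2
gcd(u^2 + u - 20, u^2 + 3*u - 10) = u + 5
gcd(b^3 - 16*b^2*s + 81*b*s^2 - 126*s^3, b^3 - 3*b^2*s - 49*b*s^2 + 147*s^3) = b^2 - 10*b*s + 21*s^2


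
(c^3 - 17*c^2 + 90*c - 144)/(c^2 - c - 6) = (c^2 - 14*c + 48)/(c + 2)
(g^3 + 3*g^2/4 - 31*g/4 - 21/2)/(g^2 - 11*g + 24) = (4*g^2 + 15*g + 14)/(4*(g - 8))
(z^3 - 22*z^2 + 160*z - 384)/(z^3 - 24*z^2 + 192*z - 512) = (z - 6)/(z - 8)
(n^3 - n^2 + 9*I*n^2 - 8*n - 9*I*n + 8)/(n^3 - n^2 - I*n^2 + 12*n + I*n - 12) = (n^2 + 9*I*n - 8)/(n^2 - I*n + 12)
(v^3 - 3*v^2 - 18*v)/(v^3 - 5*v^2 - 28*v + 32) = v*(v^2 - 3*v - 18)/(v^3 - 5*v^2 - 28*v + 32)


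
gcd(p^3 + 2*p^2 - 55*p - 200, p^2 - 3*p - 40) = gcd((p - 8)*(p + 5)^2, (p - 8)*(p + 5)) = p^2 - 3*p - 40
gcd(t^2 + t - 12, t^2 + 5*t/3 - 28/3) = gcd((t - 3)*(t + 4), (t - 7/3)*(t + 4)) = t + 4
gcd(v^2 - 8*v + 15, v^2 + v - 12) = v - 3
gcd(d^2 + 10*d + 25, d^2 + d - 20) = d + 5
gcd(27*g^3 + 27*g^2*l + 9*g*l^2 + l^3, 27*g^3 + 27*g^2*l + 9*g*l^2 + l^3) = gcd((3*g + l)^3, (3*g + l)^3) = 27*g^3 + 27*g^2*l + 9*g*l^2 + l^3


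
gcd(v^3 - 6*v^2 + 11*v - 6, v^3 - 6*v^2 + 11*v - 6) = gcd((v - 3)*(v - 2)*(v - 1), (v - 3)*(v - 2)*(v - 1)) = v^3 - 6*v^2 + 11*v - 6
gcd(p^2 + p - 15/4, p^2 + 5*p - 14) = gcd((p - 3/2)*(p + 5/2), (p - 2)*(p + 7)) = 1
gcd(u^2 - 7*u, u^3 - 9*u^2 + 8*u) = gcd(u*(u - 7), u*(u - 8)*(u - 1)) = u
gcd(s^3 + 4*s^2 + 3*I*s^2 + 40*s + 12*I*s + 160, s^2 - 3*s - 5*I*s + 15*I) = s - 5*I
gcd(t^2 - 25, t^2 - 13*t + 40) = t - 5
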